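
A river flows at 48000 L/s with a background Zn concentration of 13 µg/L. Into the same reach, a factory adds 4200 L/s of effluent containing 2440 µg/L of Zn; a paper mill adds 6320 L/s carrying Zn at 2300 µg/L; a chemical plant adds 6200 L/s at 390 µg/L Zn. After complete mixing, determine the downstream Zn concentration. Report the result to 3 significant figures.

430 µg/L

Conservation of mass: C = (48000·13.00 + 4200·2440 + 6320·2300 + 6200·390.0) / 64720 = 27830000/64720 = 429.9 µg/L.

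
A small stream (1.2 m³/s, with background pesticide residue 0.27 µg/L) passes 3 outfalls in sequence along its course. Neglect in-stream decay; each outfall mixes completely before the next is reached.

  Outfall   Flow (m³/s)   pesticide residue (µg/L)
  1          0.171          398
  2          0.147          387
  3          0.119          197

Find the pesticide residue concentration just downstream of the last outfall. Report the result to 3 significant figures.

After outfall 1: Q = 1.200 + 0.1710 = 1.371 m³/s; C = (1.200·0.2700 + 0.1710·398.0)/1.371 = 49.88 µg/L.
After outfall 2: Q = 1.371 + 0.1470 = 1.518 m³/s; C = (1.371·49.88 + 0.1470·387.0)/1.518 = 82.52 µg/L.
After outfall 3: Q = 1.518 + 0.1190 = 1.637 m³/s; C = (1.518·82.52 + 0.1190·197.0)/1.637 = 90.85 µg/L.

90.8 µg/L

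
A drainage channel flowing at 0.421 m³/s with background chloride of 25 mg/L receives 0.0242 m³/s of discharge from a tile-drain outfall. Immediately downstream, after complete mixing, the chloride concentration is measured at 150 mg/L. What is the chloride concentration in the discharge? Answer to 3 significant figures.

Mass balance: 0.4210·25.00 + 0.02420·Cₑ = 0.4452·150.0
→ Cₑ = (0.4452·150.0 − 0.4210·25.00) / 0.02420 = 2325 mg/L.

2320 mg/L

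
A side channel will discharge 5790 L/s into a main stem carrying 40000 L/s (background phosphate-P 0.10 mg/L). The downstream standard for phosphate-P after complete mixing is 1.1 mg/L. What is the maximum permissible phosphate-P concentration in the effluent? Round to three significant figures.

8.01 mg/L

At the limit, (Qr·Cr + Qe·Cₑ)/(Qr + Qe) = 1.1:
Cₑ = (45790·1.1 − 40000·0.1000) / 5790 = 8.008 mg/L.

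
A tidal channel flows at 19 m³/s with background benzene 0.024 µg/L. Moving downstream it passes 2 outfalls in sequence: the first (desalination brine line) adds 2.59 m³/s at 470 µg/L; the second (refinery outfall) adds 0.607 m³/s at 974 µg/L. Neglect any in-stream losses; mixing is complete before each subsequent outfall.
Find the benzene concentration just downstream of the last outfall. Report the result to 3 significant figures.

81.5 µg/L

Outfall 1: combined Q = 21.59 m³/s; C = (19.00·0.02400 + 2.590·470.0)/21.59 = 56.40 µg/L.
Outfall 2: combined Q = 22.20 m³/s; C = (21.59·56.40 + 0.6070·974.0)/22.20 = 81.50 µg/L.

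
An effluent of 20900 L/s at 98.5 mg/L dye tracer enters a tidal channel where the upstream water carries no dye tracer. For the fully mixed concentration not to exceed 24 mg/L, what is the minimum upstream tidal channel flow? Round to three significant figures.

64900 L/s

Set C_mix = 24: (Q·0 + 20900·98.50) / (Q + 20900) = 24
→ Q = 20900·(98.50 − 24)/(24 − 0) = 64880 L/s.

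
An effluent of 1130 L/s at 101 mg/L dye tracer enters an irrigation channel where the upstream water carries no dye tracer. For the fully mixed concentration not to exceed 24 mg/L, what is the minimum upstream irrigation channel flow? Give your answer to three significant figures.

3630 L/s

Set C_mix = 24: (Q·0 + 1130·101.0) / (Q + 1130) = 24
→ Q = 1130·(101.0 − 24)/(24 − 0) = 3625 L/s.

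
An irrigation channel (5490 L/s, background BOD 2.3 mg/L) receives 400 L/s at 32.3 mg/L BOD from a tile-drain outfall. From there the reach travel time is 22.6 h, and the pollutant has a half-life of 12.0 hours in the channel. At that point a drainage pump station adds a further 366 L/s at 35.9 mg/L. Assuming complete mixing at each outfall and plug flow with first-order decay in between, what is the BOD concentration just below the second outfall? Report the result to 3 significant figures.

3.21 mg/L

Flow-weighted average: C = (5490·2.300 + 400.0·32.30) / 5890 = 25550/5890 = 4.337 mg/L; combined flow 5890 L/s.
Half-life 12.0 h → k = ln 2 / 12.0 = 0.05776 h⁻¹ = 1.386 d⁻¹.
After decay, C = 4.337 × e^(−kt) = 4.337 × 0.2711 = 1.176 mg/L.
Second outfall: C = (5890·1.176 + 366.0·35.90)/6256 = 3.207 mg/L.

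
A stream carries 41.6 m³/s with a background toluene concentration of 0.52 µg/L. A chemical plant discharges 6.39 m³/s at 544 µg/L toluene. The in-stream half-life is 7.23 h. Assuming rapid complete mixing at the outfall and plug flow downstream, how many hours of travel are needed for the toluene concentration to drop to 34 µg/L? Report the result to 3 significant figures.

7.95 h

Flow-weighted average: C = (41.60·0.5200 + 6.390·544.0) / 47.99 = 3498/47.99 = 72.89 µg/L.
Half-life 7.23 h → k = ln 2 / 7.23 = 0.09587 h⁻¹ = 2.301 d⁻¹.
72.89·exp(−k·t) = 34 → t = ln(72.89/34)/k = 28630 s = 7.954 h.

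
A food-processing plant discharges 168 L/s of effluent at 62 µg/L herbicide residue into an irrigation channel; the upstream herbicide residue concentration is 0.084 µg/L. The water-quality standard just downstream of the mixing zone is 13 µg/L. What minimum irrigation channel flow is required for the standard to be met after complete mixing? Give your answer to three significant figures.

637 L/s

Set C_mix = 13: (Q·0.08400 + 168.0·62.00) / (Q + 168.0) = 13
→ Q = 168.0·(62.00 − 13)/(13 − 0.08400) = 637.3 L/s.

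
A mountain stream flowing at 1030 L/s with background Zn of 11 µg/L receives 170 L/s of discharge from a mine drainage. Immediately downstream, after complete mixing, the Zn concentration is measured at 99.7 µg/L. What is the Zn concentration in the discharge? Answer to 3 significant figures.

637 µg/L

Mass balance: 1030·11.00 + 170.0·Cₑ = 1200·99.70
→ Cₑ = (1200·99.70 − 1030·11.00) / 170.0 = 637.1 µg/L.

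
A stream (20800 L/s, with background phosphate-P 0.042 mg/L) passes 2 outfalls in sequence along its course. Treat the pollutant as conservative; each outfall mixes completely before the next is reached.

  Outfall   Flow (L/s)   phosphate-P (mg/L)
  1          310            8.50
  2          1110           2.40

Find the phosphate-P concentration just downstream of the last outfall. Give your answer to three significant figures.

0.278 mg/L

After outfall 1: Q = 20800 + 310.0 = 21110 L/s; C = (20800·0.04200 + 310.0·8.500)/21110 = 0.1662 mg/L.
After outfall 2: Q = 21110 + 1110 = 22220 L/s; C = (21110·0.1662 + 1110·2.400)/22220 = 0.2778 mg/L.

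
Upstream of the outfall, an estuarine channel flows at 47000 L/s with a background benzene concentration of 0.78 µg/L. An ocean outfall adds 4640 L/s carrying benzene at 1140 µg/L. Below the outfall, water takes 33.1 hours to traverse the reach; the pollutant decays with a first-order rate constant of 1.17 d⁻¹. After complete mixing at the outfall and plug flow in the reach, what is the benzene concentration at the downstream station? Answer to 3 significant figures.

After mixing, C = (47000·0.7800 + 4640·1140) / 51640 = 5326000/51640 = 103.1 µg/L.
After decay, C = 103.1 × e^(−kt) = 103.1 × 0.1992 = 20.54 µg/L.

20.5 µg/L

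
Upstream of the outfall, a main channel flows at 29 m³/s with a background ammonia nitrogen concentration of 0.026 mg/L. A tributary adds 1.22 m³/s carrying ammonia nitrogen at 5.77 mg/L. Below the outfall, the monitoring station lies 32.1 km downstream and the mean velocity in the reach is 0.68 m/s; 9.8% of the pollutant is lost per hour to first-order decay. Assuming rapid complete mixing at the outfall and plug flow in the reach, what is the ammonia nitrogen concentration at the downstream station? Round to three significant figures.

0.0667 mg/L

Flow-weighted average: C = (29.00·0.02600 + 1.220·5.770) / 30.22 = 7.793/30.22 = 0.2579 mg/L.
Travel time t = 32.1·1000 / 0.68 = 47210 s = 13.11 h.
9.8%/h lost → k = −ln(1 − 0.098) = 0.1031 h⁻¹.
After decay, C = 0.2579 × e^(−kt) = 0.2579 × 0.2586 = 0.06669 mg/L.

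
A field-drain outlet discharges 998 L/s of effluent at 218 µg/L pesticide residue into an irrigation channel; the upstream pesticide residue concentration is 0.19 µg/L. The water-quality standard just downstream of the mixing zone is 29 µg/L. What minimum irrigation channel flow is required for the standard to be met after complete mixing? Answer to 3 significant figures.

6550 L/s

Set C_mix = 29: (Q·0.1900 + 998.0·218.0) / (Q + 998.0) = 29
→ Q = 998.0·(218.0 − 29)/(29 − 0.1900) = 6547 L/s.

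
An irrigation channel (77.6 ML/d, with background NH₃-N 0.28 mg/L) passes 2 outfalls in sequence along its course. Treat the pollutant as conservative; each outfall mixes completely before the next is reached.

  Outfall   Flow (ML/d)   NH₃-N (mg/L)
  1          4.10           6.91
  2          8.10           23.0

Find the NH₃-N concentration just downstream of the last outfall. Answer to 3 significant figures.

2.63 mg/L

Below outfall 1: Q → 81.70 ML/d, C = (77.60·0.2800 + 4.100·6.910)/81.70 = 0.6127 mg/L.
Below outfall 2: Q → 89.80 ML/d, C = (81.70·0.6127 + 8.100·23.00)/89.80 = 2.632 mg/L.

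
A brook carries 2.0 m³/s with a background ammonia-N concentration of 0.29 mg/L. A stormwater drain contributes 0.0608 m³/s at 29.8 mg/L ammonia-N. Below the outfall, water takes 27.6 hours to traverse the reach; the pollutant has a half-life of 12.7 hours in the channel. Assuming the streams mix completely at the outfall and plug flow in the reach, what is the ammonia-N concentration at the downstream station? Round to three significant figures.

Flow-weighted average: C = (2.000·0.2900 + 0.06080·29.80) / 2.061 = 2.392/2.061 = 1.161 mg/L.
Half-life 12.7 h → k = ln 2 / 12.7 = 0.05458 h⁻¹ = 1.310 d⁻¹.
Applying C = C₀e^(−kt): 1.161 × 0.2217 = 0.2573 mg/L.

0.257 mg/L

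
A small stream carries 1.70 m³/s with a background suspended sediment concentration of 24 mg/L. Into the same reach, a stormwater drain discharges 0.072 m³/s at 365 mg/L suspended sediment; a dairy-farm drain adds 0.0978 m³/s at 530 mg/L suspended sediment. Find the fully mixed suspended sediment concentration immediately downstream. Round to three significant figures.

63.6 mg/L

Mass balance: C = (1.700·24.00 + 0.07200·365.0 + 0.09780·530.0) / 1.870 = 118.9/1.870 = 63.60 mg/L.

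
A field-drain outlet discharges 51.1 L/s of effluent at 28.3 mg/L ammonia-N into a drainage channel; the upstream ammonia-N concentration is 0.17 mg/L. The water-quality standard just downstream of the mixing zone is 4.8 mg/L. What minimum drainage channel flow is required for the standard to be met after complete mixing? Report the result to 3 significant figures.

Set C_mix = 4.8: (Q·0.1700 + 51.10·28.30) / (Q + 51.10) = 4.8
→ Q = 51.10·(28.30 − 4.8)/(4.8 − 0.1700) = 259.4 L/s.

259 L/s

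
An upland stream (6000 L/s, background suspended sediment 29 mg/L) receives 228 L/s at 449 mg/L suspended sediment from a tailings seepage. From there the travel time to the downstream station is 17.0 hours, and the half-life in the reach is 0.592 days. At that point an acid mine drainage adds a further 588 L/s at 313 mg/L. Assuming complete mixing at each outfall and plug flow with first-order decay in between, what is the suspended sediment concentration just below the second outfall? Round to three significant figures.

44.7 mg/L

Flow-weighted average: C = (6000·29.00 + 228.0·449.0) / 6228 = 276400/6228 = 44.38 mg/L; combined flow 6228 L/s.
Half-life 0.592 d → k = ln 2 / 0.592 = 1.171 d⁻¹.
Applying C = C₀e^(−kt): 44.38 × 0.4363 = 19.36 mg/L.
Second outfall: C = (6228·19.36 + 588.0·313.0)/6816 = 44.69 mg/L.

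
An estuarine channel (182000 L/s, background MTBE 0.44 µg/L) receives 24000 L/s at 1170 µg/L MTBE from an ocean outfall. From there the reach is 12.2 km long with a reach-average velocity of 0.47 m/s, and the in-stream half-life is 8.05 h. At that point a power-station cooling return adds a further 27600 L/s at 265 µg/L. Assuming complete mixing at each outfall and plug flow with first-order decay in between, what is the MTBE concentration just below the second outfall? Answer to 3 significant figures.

96.1 µg/L

Mass balance: C = (182000·0.4400 + 24000·1170) / 206000 = 28160000/206000 = 136.7 µg/L; combined flow 206000 L/s.
Travel time t = 12.2·1000 / 0.47 = 25960 s = 7.210 h.
Half-life 8.05 h → k = ln 2 / 8.05 = 0.08611 h⁻¹ = 2.067 d⁻¹.
Applying C = C₀e^(−kt): 136.7 × 0.5375 = 73.47 µg/L.
At the second outfall, C = (206000·73.47 + 27600·265.0) / (206000 + 27600) = 96.10 µg/L.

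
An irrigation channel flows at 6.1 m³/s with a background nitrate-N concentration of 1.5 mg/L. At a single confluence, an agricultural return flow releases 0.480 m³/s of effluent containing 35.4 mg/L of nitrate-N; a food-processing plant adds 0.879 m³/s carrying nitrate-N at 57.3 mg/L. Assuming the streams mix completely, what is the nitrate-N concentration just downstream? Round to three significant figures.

Flow-weighted average: C = (6.100·1.500 + 0.4800·35.40 + 0.8790·57.30) / 7.459 = 76.51/7.459 = 10.26 mg/L.

10.3 mg/L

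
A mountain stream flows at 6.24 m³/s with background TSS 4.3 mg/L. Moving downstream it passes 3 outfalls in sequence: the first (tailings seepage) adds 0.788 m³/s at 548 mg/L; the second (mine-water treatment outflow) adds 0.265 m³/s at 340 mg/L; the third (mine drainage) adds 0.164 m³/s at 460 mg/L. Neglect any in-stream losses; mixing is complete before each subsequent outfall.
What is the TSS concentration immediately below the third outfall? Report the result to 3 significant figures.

83.7 mg/L

Outfall 1: combined Q = 7.028 m³/s; C = (6.240·4.300 + 0.7880·548.0)/7.028 = 65.26 mg/L.
Outfall 2: combined Q = 7.293 m³/s; C = (7.028·65.26 + 0.2650·340.0)/7.293 = 75.24 mg/L.
Outfall 3: combined Q = 7.457 m³/s; C = (7.293·75.24 + 0.1640·460.0)/7.457 = 83.71 mg/L.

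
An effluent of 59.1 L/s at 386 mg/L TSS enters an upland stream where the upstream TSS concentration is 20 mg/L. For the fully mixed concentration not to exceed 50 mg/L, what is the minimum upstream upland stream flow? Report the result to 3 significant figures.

Set C_mix = 50: (Q·20.00 + 59.10·386.0) / (Q + 59.10) = 50
→ Q = 59.10·(386.0 − 50)/(50 − 20.00) = 661.9 L/s.

662 L/s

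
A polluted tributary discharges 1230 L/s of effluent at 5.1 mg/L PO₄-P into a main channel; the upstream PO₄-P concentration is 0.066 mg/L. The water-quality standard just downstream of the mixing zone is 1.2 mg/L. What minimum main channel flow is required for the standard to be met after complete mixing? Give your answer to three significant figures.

Set C_mix = 1.2: (Q·0.06600 + 1230·5.100) / (Q + 1230) = 1.2
→ Q = 1230·(5.100 − 1.2)/(1.2 − 0.06600) = 4230 L/s.

4230 L/s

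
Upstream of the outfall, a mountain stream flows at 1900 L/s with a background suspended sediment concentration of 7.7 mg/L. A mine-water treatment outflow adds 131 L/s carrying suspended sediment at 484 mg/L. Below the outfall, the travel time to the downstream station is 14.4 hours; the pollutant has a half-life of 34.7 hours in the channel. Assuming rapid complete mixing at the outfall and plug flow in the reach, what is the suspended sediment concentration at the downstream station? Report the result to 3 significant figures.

28.8 mg/L

Mixed concentration C = ΣQC/ΣQ = (1900·7.700 + 131.0·484.0) / 2031 = 78030/2031 = 38.42 mg/L.
Half-life 34.7 h → k = ln 2 / 34.7 = 0.01998 h⁻¹ = 0.4794 d⁻¹.
First-order decay: C = 38.42·exp(−k·t) = 38.42·0.7500 = 28.82 mg/L.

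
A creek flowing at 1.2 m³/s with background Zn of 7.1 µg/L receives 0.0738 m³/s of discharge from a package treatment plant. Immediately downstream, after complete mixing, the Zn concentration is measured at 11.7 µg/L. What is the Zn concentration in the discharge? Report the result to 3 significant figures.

Mass balance: 1.200·7.100 + 0.07380·Cₑ = 1.274·11.70
→ Cₑ = (1.274·11.70 − 1.200·7.100) / 0.07380 = 86.50 µg/L.

86.5 µg/L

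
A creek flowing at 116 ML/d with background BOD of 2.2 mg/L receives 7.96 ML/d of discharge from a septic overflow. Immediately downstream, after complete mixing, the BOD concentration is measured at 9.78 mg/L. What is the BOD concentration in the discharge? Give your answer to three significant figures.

120 mg/L

Mass balance: 116.0·2.200 + 7.960·Cₑ = 124.0·9.780
→ Cₑ = (124.0·9.780 − 116.0·2.200) / 7.960 = 120.2 mg/L.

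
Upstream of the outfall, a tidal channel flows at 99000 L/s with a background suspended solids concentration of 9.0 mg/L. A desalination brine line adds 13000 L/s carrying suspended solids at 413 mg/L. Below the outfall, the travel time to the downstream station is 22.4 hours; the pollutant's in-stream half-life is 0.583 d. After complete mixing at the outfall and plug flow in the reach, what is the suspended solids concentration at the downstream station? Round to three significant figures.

18.4 mg/L

Mixed concentration C = ΣQC/ΣQ = (99000·9.000 + 13000·413.0) / 112000 = 6260000/112000 = 55.89 mg/L.
Half-life 0.583 d → k = ln 2 / 0.583 = 1.189 d⁻¹.
Decay over the reach: 55.89·exp(−kt) = 55.89·0.3297 = 18.43 mg/L.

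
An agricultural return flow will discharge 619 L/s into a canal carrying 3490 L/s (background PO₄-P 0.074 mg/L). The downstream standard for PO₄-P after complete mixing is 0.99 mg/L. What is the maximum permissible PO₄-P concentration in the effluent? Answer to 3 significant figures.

At the limit, (Qr·Cr + Qe·Cₑ)/(Qr + Qe) = 0.99:
Cₑ = (4109·0.99 − 3490·0.07400) / 619.0 = 6.155 mg/L.

6.15 mg/L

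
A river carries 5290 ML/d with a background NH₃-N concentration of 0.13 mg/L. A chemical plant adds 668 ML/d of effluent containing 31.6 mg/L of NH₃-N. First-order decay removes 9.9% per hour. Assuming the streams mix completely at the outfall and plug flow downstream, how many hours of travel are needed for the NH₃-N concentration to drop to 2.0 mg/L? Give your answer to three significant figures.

5.79 h

Mass balance: C = (5290·0.1300 + 668.0·31.60) / 5958 = 21800/5958 = 3.658 mg/L.
9.9%/h lost → k = −ln(1 − 0.099) = 0.1043 h⁻¹.
3.658·exp(−k·t) = 2.0 → t = ln(3.658/2.0)/k = 20850 s = 5.792 h.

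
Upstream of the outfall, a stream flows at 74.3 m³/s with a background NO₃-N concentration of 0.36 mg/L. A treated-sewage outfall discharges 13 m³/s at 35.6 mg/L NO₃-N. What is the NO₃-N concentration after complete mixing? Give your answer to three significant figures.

After mixing, C = (74.30·0.3600 + 13.00·35.60) / 87.30 = 489.5/87.30 = 5.608 mg/L.

5.61 mg/L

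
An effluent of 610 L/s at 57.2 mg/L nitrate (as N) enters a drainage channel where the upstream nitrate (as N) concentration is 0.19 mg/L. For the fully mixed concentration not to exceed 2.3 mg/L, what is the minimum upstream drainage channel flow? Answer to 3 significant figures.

15900 L/s

Set C_mix = 2.3: (Q·0.1900 + 610.0·57.20) / (Q + 610.0) = 2.3
→ Q = 610.0·(57.20 − 2.3)/(2.3 − 0.1900) = 15870 L/s.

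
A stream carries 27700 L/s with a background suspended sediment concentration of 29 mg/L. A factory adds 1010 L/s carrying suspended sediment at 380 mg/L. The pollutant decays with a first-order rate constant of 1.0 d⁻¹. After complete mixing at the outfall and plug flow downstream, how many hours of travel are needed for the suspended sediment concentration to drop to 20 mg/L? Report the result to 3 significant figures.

17.4 h

Mixed concentration C = ΣQC/ΣQ = (27700·29.00 + 1010·380.0) / 28710 = 1187000/28710 = 41.35 mg/L.
41.35·exp(−k·t) = 20 → t = ln(41.35/20)/k = 62750 s = 17.43 h.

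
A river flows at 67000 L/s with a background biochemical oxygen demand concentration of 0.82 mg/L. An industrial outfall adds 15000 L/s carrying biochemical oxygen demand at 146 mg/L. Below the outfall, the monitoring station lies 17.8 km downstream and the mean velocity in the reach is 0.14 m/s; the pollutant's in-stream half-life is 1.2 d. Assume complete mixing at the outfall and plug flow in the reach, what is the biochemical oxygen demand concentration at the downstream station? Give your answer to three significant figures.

11.7 mg/L

Mixed concentration C = ΣQC/ΣQ = (67000·0.8200 + 15000·146.0) / 82000 = 2245000/82000 = 27.38 mg/L.
Travel time t = 17.8·1000 / 0.14 = 127100 s = 35.32 h.
Half-life 1.2 d → k = ln 2 / 1.2 = 0.5776 d⁻¹.
After decay, C = 27.38 × e^(−kt) = 27.38 × 0.4274 = 11.70 mg/L.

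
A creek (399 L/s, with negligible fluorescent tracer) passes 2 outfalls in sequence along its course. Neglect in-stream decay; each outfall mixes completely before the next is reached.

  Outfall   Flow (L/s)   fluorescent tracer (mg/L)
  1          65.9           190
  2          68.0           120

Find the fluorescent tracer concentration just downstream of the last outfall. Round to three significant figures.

Below outfall 1: Q → 464.9 L/s, C = (399.0·0 + 65.90·190.0)/464.9 = 26.93 mg/L.
Below outfall 2: Q → 532.9 L/s, C = (464.9·26.93 + 68.00·120.0)/532.9 = 38.81 mg/L.

38.8 mg/L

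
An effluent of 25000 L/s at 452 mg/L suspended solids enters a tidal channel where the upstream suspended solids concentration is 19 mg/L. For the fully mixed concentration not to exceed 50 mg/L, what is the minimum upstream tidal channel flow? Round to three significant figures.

Set C_mix = 50: (Q·19.00 + 25000·452.0) / (Q + 25000) = 50
→ Q = 25000·(452.0 − 50)/(50 − 19.00) = 324200 L/s.

324000 L/s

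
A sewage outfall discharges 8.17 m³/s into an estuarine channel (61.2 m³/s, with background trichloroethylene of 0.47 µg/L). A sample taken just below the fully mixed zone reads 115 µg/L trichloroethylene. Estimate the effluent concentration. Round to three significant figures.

Mass balance: 61.20·0.4700 + 8.170·Cₑ = 69.37·115.0
→ Cₑ = (69.37·115.0 − 61.20·0.4700) / 8.170 = 972.9 µg/L.

973 µg/L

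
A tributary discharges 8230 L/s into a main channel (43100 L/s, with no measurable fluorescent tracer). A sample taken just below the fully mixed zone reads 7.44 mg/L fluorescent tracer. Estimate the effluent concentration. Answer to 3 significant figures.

Mass balance: 43100·0 + 8230·Cₑ = 51330·7.440
→ Cₑ = (51330·7.440 − 43100·0) / 8230 = 46.40 mg/L.

46.4 mg/L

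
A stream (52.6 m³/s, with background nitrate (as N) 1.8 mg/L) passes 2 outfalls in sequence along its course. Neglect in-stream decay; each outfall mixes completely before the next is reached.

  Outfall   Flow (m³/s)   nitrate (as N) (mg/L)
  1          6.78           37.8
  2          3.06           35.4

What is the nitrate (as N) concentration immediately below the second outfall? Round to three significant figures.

7.36 mg/L

Outfall 1: combined Q = 59.38 m³/s; C = (52.60·1.800 + 6.780·37.80)/59.38 = 5.910 mg/L.
Outfall 2: combined Q = 62.44 m³/s; C = (59.38·5.910 + 3.060·35.40)/62.44 = 7.356 mg/L.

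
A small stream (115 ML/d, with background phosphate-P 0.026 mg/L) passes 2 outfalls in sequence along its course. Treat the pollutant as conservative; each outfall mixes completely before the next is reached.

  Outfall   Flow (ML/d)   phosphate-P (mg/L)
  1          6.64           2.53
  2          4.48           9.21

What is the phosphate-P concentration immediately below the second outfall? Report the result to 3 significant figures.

After outfall 1: Q = 115.0 + 6.640 = 121.6 ML/d; C = (115.0·0.02600 + 6.640·2.530)/121.6 = 0.1627 mg/L.
After outfall 2: Q = 121.6 + 4.480 = 126.1 ML/d; C = (121.6·0.1627 + 4.480·9.210)/126.1 = 0.4841 mg/L.

0.484 mg/L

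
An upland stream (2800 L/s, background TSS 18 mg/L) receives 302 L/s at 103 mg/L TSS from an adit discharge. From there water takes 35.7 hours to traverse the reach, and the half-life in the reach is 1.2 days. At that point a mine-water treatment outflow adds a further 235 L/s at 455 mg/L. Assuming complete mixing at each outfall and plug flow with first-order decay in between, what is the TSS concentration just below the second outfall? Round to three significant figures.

42.4 mg/L

Mass balance: C = (2800·18.00 + 302.0·103.0) / 3102 = 81510/3102 = 26.28 mg/L; combined flow 3102 L/s.
Half-life 1.2 d → k = ln 2 / 1.2 = 0.5776 d⁻¹.
After decay, C = 26.28 × e^(−kt) = 26.28 × 0.4235 = 11.13 mg/L.
Second outfall: C = (3102·11.13 + 235.0·455.0)/3337 = 42.39 mg/L.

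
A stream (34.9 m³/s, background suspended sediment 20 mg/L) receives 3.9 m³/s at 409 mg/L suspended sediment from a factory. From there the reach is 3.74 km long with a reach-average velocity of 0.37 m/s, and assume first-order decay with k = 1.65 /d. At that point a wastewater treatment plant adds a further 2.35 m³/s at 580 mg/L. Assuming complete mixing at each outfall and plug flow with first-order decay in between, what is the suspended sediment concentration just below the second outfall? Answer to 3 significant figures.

Mixed concentration C = ΣQC/ΣQ = (34.90·20.00 + 3.900·409.0) / 38.80 = 2293/38.80 = 59.10 mg/L; combined flow 38.80 m³/s.
Travel time t = 3.74·1000 / 0.37 = 10110 s = 2.808 h.
First-order decay: C = 59.10·exp(−k·t) = 59.10·0.8245 = 48.73 mg/L.
At the second outfall, C = (38.80·48.73 + 2.350·580.0) / (38.80 + 2.350) = 79.07 mg/L.

79.1 mg/L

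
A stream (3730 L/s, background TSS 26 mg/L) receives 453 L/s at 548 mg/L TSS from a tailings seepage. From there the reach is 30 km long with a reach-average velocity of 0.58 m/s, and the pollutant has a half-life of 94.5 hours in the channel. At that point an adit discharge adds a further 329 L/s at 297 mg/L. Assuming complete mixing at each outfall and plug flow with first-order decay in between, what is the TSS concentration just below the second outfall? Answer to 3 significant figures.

Mass balance: C = (3730·26.00 + 453.0·548.0) / 4183 = 345200/4183 = 82.53 mg/L; combined flow 4183 L/s.
Travel time t = 30·1000 / 0.58 = 51720 s = 14.37 h.
Half-life 94.5 h → k = ln 2 / 94.5 = 0.007335 h⁻¹ = 0.1760 d⁻¹.
First-order decay: C = 82.53·exp(−k·t) = 82.53·0.9000 = 74.28 mg/L.
Second outfall: C = (4183·74.28 + 329.0·297.0)/4512 = 90.52 mg/L.

90.5 mg/L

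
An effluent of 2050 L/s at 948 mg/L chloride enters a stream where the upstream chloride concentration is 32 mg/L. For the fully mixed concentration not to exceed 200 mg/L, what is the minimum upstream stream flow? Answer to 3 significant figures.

9130 L/s

Set C_mix = 200: (Q·32.00 + 2050·948.0) / (Q + 2050) = 200
→ Q = 2050·(948.0 − 200)/(200 − 32.00) = 9127 L/s.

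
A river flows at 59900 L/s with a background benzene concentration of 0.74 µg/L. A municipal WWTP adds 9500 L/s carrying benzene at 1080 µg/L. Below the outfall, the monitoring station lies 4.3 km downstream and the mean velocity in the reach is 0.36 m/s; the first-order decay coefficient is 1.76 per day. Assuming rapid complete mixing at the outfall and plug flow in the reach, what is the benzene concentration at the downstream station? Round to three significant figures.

Mass balance: C = (59900·0.7400 + 9500·1080) / 69400 = 10300000/69400 = 148.5 µg/L.
Travel time t = 4.3·1000 / 0.36 = 11940 s = 3.318 h.
First-order decay: C = 148.5·exp(−k·t) = 148.5·0.7840 = 116.4 µg/L.

116 µg/L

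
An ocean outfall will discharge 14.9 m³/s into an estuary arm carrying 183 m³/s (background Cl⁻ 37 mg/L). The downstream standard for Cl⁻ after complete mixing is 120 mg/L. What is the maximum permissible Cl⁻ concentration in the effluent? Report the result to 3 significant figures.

At the limit, (Qr·Cr + Qe·Cₑ)/(Qr + Qe) = 120:
Cₑ = (197.9·120 − 183.0·37.00) / 14.90 = 1139 mg/L.

1140 mg/L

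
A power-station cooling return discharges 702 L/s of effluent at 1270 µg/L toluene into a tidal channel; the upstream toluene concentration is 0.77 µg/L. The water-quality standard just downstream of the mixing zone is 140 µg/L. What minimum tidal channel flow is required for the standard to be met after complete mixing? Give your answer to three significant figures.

5700 L/s

Set C_mix = 140: (Q·0.7700 + 702.0·1270) / (Q + 702.0) = 140
→ Q = 702.0·(1270 − 140)/(140 − 0.7700) = 5697 L/s.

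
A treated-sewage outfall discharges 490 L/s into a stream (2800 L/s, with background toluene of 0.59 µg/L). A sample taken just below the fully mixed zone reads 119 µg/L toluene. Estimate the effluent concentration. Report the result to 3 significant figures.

Mass balance: 2800·0.5900 + 490.0·Cₑ = 3290·119.0
→ Cₑ = (3290·119.0 − 2800·0.5900) / 490.0 = 795.6 µg/L.

796 µg/L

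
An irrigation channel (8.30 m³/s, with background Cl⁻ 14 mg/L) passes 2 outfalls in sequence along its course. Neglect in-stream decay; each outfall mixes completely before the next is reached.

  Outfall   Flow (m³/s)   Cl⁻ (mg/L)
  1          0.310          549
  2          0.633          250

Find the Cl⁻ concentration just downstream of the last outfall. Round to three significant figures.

48.1 mg/L

Below outfall 1: Q → 8.610 m³/s, C = (8.300·14.00 + 0.3100·549.0)/8.610 = 33.26 mg/L.
Below outfall 2: Q → 9.243 m³/s, C = (8.610·33.26 + 0.6330·250.0)/9.243 = 48.11 mg/L.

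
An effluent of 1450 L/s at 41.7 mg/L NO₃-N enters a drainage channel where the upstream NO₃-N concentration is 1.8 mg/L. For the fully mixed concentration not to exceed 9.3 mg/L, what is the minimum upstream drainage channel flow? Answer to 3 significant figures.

Set C_mix = 9.3: (Q·1.800 + 1450·41.70) / (Q + 1450) = 9.3
→ Q = 1450·(41.70 − 9.3)/(9.3 − 1.800) = 6264 L/s.

6260 L/s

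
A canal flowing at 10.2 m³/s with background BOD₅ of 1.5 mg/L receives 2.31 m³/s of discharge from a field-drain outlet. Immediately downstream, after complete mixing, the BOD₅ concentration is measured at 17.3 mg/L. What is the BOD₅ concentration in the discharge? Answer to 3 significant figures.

87.1 mg/L

Mass balance: 10.20·1.500 + 2.310·Cₑ = 12.51·17.30
→ Cₑ = (12.51·17.30 − 10.20·1.500) / 2.310 = 87.07 mg/L.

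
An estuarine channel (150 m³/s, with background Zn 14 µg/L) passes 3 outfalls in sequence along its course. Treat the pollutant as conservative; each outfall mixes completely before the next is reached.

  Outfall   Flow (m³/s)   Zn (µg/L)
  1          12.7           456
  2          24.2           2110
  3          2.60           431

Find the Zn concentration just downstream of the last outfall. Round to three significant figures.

Below outfall 1: Q → 162.7 m³/s, C = (150.0·14.00 + 12.70·456.0)/162.7 = 48.50 µg/L.
Below outfall 2: Q → 186.9 m³/s, C = (162.7·48.50 + 24.20·2110)/186.9 = 315.4 µg/L.
Below outfall 3: Q → 189.5 m³/s, C = (186.9·315.4 + 2.600·431.0)/189.5 = 317.0 µg/L.

317 µg/L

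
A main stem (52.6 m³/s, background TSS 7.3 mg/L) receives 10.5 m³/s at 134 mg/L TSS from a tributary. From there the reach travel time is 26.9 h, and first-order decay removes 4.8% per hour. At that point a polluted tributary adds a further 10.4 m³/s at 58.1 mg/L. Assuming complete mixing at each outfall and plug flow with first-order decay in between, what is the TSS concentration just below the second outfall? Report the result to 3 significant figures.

14.7 mg/L

Mixed concentration C = ΣQC/ΣQ = (52.60·7.300 + 10.50·134.0) / 63.10 = 1791/63.10 = 28.38 mg/L; combined flow 63.10 m³/s.
4.8%/h lost → k = −ln(1 − 0.048) = 0.04919 h⁻¹.
Decay over the reach: 28.38·exp(−kt) = 28.38·0.2663 = 7.558 mg/L.
At the second outfall, C = (63.10·7.558 + 10.40·58.10) / (63.10 + 10.40) = 14.71 mg/L.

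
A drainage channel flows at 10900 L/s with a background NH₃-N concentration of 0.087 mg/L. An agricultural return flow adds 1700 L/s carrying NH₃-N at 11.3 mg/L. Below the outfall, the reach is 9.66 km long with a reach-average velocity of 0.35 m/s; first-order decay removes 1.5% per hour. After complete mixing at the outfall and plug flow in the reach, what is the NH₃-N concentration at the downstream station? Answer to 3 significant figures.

1.42 mg/L

Mass balance: C = (10900·0.08700 + 1700·11.30) / 12600 = 20160/12600 = 1.600 mg/L.
Travel time t = 9.66·1000 / 0.35 = 27600 s = 7.667 h.
1.5%/h lost → k = −ln(1 − 0.015) = 0.01511 h⁻¹.
Decay over the reach: 1.600·exp(−kt) = 1.600·0.8906 = 1.425 mg/L.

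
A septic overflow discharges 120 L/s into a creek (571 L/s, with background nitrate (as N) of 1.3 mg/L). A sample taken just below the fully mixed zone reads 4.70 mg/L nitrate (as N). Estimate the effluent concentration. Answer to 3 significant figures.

Mass balance: 571.0·1.300 + 120.0·Cₑ = 691.0·4.700
→ Cₑ = (691.0·4.700 − 571.0·1.300) / 120.0 = 20.88 mg/L.

20.9 mg/L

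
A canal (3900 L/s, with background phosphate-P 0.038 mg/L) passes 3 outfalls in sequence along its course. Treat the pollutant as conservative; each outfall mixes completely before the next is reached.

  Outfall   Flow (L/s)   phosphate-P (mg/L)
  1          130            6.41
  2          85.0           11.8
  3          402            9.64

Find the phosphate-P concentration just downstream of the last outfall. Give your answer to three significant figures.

Outfall 1: combined Q = 4030 L/s; C = (3900·0.03800 + 130.0·6.410)/4030 = 0.2435 mg/L.
Outfall 2: combined Q = 4115 L/s; C = (4030·0.2435 + 85.00·11.80)/4115 = 0.4823 mg/L.
Outfall 3: combined Q = 4517 L/s; C = (4115·0.4823 + 402.0·9.640)/4517 = 1.297 mg/L.

1.30 mg/L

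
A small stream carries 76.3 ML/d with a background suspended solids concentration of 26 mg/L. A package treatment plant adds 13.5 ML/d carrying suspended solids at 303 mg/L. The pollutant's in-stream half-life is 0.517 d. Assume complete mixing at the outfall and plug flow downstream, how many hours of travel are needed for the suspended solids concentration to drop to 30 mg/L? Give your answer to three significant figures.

14.6 h

After mixing, C = (76.30·26.00 + 13.50·303.0) / 89.80 = 6074/89.80 = 67.64 mg/L.
Half-life 0.517 d → k = ln 2 / 0.517 = 1.341 d⁻¹.
67.64·exp(−k·t) = 30 → t = ln(67.64/30)/k = 52400 s = 14.55 h.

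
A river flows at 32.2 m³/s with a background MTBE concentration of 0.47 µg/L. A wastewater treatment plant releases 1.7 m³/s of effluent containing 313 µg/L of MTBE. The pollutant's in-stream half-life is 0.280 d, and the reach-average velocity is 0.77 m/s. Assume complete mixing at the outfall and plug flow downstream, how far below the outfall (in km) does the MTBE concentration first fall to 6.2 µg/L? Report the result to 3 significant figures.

Mass balance: C = (32.20·0.4700 + 1.700·313.0) / 33.90 = 547.2/33.90 = 16.14 µg/L.
Half-life 0.280 d → k = ln 2 / 0.280 = 2.476 d⁻¹.
Set 16.14·exp(−k·t) = 6.2 → t = ln(16.14/6.2)/k = 33400 s = 9.277 h.
Distance = v·t = 0.77·33400 = 25720 m = 25.72 km.

25.7 km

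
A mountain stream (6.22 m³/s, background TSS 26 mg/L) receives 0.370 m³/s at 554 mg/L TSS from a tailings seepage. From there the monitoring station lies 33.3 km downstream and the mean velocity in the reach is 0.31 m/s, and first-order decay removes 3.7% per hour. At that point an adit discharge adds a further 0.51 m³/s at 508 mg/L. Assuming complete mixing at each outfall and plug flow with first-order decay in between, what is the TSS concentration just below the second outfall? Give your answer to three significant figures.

After mixing, C = (6.220·26.00 + 0.3700·554.0) / 6.590 = 366.7/6.590 = 55.64 mg/L; combined flow 6.590 m³/s.
Travel time t = 33.3·1000 / 0.31 = 107400 s = 29.84 h.
3.7%/h lost → k = −ln(1 − 0.037) = 0.03770 h⁻¹.
Decay over the reach: 55.64·exp(−kt) = 55.64·0.3247 = 18.07 mg/L.
At the second outfall, C = (6.590·18.07 + 0.5100·508.0) / (6.590 + 0.5100) = 53.26 mg/L.

53.3 mg/L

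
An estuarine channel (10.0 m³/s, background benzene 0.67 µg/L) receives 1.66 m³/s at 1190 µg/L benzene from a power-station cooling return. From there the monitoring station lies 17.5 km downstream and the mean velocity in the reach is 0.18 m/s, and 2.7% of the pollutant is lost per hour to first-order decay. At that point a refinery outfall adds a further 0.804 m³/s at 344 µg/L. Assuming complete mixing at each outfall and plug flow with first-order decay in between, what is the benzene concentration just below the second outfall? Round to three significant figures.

98.1 µg/L

Mass balance: C = (10.00·0.6700 + 1.660·1190) / 11.66 = 1982/11.66 = 170.0 µg/L; combined flow 11.66 m³/s.
Travel time t = 17.5·1000 / 0.18 = 97220 s = 27.01 h.
2.7%/h lost → k = −ln(1 − 0.027) = 0.02737 h⁻¹.
Applying C = C₀e^(−kt): 170.0 × 0.4775 = 81.17 µg/L.
Second outfall: C = (11.66·81.17 + 0.8040·344.0)/12.46 = 98.12 µg/L.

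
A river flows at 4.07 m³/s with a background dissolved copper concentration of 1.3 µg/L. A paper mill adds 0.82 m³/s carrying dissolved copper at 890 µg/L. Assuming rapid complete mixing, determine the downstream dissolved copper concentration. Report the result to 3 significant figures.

Mixed concentration C = ΣQC/ΣQ = (4.070·1.300 + 0.8200·890.0) / 4.890 = 735.1/4.890 = 150.3 µg/L.

150 µg/L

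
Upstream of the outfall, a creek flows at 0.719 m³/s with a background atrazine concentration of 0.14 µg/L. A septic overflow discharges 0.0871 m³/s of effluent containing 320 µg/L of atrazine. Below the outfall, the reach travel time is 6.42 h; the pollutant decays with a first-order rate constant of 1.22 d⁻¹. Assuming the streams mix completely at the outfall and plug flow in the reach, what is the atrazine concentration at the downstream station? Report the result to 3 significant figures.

25.0 µg/L

Conservation of mass: C = (0.7190·0.1400 + 0.08710·320.0) / 0.8061 = 27.97/0.8061 = 34.70 µg/L.
After decay, C = 34.70 × e^(−kt) = 34.70 × 0.7216 = 25.04 µg/L.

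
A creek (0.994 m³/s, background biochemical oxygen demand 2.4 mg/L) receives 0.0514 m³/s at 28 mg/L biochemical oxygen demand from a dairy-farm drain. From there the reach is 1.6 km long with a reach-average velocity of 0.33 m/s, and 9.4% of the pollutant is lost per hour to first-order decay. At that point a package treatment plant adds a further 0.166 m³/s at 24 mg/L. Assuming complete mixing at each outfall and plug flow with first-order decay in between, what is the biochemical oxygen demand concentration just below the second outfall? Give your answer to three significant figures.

After mixing, C = (0.9940·2.400 + 0.05140·28.00) / 1.045 = 3.825/1.045 = 3.659 mg/L; combined flow 1.045 m³/s.
Travel time t = 1.6·1000 / 0.33 = 4848 s = 1.347 h.
9.4%/h lost → k = −ln(1 − 0.094) = 0.09872 h⁻¹.
Applying C = C₀e^(−kt): 3.659 × 0.8755 = 3.203 mg/L.
At the second outfall, C = (1.045·3.203 + 0.1660·24.00) / (1.045 + 0.1660) = 6.053 mg/L.

6.05 mg/L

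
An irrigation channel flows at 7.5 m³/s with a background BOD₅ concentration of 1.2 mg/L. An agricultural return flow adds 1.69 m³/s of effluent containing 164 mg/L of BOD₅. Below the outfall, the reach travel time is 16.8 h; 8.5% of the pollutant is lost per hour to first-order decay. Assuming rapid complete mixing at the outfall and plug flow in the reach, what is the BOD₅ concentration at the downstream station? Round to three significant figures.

Mass balance: C = (7.500·1.200 + 1.690·164.0) / 9.190 = 286.2/9.190 = 31.14 mg/L.
8.5%/h lost → k = −ln(1 − 0.085) = 0.08883 h⁻¹.
First-order decay: C = 31.14·exp(−k·t) = 31.14·0.2248 = 7.001 mg/L.

7.00 mg/L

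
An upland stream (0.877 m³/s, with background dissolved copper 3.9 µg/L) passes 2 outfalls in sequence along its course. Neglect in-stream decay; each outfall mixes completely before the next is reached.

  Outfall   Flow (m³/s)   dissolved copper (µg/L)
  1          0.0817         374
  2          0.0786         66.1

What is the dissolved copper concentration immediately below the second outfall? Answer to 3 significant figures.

37.8 µg/L

Outfall 1: combined Q = 0.9587 m³/s; C = (0.8770·3.900 + 0.08170·374.0)/0.9587 = 35.44 µg/L.
Outfall 2: combined Q = 1.037 m³/s; C = (0.9587·35.44 + 0.07860·66.10)/1.037 = 37.76 µg/L.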